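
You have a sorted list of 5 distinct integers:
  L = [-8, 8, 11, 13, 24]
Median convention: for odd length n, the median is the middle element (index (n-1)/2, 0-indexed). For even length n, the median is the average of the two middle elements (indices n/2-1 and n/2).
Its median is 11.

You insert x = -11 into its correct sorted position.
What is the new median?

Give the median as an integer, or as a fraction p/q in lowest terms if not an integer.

Old list (sorted, length 5): [-8, 8, 11, 13, 24]
Old median = 11
Insert x = -11
Old length odd (5). Middle was index 2 = 11.
New length even (6). New median = avg of two middle elements.
x = -11: 0 elements are < x, 5 elements are > x.
New sorted list: [-11, -8, 8, 11, 13, 24]
New median = 19/2

Answer: 19/2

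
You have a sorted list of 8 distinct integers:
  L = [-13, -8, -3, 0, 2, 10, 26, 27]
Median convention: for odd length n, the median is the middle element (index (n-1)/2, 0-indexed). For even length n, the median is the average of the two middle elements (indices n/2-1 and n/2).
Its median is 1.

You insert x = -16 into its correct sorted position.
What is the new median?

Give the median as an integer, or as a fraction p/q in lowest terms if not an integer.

Answer: 0

Derivation:
Old list (sorted, length 8): [-13, -8, -3, 0, 2, 10, 26, 27]
Old median = 1
Insert x = -16
Old length even (8). Middle pair: indices 3,4 = 0,2.
New length odd (9). New median = single middle element.
x = -16: 0 elements are < x, 8 elements are > x.
New sorted list: [-16, -13, -8, -3, 0, 2, 10, 26, 27]
New median = 0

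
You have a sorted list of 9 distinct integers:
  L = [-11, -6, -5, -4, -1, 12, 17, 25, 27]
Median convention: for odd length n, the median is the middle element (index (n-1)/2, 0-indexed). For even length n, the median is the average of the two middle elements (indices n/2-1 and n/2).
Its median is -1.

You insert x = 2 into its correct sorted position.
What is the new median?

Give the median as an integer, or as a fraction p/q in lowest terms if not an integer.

Answer: 1/2

Derivation:
Old list (sorted, length 9): [-11, -6, -5, -4, -1, 12, 17, 25, 27]
Old median = -1
Insert x = 2
Old length odd (9). Middle was index 4 = -1.
New length even (10). New median = avg of two middle elements.
x = 2: 5 elements are < x, 4 elements are > x.
New sorted list: [-11, -6, -5, -4, -1, 2, 12, 17, 25, 27]
New median = 1/2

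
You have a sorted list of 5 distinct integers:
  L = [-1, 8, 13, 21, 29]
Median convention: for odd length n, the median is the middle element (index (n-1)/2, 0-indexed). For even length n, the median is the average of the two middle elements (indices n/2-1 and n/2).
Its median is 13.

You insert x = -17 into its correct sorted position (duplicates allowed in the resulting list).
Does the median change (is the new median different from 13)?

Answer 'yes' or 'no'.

Old median = 13
Insert x = -17
New median = 21/2
Changed? yes

Answer: yes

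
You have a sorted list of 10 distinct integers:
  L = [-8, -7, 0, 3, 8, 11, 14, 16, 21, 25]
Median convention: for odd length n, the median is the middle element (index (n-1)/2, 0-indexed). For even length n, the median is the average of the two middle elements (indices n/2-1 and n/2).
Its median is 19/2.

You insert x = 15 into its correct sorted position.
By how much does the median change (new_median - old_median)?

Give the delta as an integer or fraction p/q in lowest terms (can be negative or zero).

Answer: 3/2

Derivation:
Old median = 19/2
After inserting x = 15: new sorted = [-8, -7, 0, 3, 8, 11, 14, 15, 16, 21, 25]
New median = 11
Delta = 11 - 19/2 = 3/2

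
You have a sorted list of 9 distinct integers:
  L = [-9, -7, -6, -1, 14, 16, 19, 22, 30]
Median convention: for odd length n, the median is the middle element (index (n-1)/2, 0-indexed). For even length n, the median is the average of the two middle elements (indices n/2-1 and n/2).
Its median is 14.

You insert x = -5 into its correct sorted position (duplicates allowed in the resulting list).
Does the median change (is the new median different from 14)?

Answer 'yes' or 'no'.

Answer: yes

Derivation:
Old median = 14
Insert x = -5
New median = 13/2
Changed? yes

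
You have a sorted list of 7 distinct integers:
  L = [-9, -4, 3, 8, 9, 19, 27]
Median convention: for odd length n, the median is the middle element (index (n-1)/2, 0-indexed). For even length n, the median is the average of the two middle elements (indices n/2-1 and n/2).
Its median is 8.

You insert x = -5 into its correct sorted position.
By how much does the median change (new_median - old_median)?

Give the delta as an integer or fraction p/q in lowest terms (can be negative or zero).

Answer: -5/2

Derivation:
Old median = 8
After inserting x = -5: new sorted = [-9, -5, -4, 3, 8, 9, 19, 27]
New median = 11/2
Delta = 11/2 - 8 = -5/2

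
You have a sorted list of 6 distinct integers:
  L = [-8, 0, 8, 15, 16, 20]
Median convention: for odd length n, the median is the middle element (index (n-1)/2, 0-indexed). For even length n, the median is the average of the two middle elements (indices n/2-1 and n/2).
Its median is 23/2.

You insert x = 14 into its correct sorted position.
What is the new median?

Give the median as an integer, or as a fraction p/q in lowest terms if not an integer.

Answer: 14

Derivation:
Old list (sorted, length 6): [-8, 0, 8, 15, 16, 20]
Old median = 23/2
Insert x = 14
Old length even (6). Middle pair: indices 2,3 = 8,15.
New length odd (7). New median = single middle element.
x = 14: 3 elements are < x, 3 elements are > x.
New sorted list: [-8, 0, 8, 14, 15, 16, 20]
New median = 14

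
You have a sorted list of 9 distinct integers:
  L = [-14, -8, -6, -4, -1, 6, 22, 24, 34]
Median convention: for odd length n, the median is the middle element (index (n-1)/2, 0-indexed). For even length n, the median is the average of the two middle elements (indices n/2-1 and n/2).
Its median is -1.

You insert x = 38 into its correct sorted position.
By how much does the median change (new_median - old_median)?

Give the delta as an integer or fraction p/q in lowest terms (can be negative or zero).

Old median = -1
After inserting x = 38: new sorted = [-14, -8, -6, -4, -1, 6, 22, 24, 34, 38]
New median = 5/2
Delta = 5/2 - -1 = 7/2

Answer: 7/2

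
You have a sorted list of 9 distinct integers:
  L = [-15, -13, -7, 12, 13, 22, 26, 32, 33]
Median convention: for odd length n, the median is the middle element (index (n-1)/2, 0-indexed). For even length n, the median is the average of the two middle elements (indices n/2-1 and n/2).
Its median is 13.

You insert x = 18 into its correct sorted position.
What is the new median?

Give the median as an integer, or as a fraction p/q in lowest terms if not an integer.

Old list (sorted, length 9): [-15, -13, -7, 12, 13, 22, 26, 32, 33]
Old median = 13
Insert x = 18
Old length odd (9). Middle was index 4 = 13.
New length even (10). New median = avg of two middle elements.
x = 18: 5 elements are < x, 4 elements are > x.
New sorted list: [-15, -13, -7, 12, 13, 18, 22, 26, 32, 33]
New median = 31/2

Answer: 31/2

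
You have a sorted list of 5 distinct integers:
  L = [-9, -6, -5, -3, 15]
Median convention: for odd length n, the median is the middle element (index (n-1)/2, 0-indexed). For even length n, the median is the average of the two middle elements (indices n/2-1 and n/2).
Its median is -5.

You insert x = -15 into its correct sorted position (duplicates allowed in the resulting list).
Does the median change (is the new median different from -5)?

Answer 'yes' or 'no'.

Answer: yes

Derivation:
Old median = -5
Insert x = -15
New median = -11/2
Changed? yes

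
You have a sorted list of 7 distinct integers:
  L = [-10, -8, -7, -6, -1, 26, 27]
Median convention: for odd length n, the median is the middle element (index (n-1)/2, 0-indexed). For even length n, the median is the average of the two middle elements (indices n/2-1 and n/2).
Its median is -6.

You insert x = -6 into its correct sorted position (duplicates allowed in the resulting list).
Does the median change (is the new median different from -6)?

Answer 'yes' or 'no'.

Answer: no

Derivation:
Old median = -6
Insert x = -6
New median = -6
Changed? no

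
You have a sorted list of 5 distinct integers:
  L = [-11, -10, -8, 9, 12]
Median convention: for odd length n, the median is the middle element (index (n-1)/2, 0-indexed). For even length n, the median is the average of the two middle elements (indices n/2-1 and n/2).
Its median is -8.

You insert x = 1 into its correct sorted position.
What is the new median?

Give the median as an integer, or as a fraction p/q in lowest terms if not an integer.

Old list (sorted, length 5): [-11, -10, -8, 9, 12]
Old median = -8
Insert x = 1
Old length odd (5). Middle was index 2 = -8.
New length even (6). New median = avg of two middle elements.
x = 1: 3 elements are < x, 2 elements are > x.
New sorted list: [-11, -10, -8, 1, 9, 12]
New median = -7/2

Answer: -7/2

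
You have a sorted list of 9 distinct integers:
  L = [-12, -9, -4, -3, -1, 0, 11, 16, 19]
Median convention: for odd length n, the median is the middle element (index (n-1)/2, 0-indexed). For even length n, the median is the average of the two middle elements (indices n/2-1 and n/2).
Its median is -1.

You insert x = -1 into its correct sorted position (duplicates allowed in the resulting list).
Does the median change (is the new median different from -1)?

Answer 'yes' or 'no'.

Old median = -1
Insert x = -1
New median = -1
Changed? no

Answer: no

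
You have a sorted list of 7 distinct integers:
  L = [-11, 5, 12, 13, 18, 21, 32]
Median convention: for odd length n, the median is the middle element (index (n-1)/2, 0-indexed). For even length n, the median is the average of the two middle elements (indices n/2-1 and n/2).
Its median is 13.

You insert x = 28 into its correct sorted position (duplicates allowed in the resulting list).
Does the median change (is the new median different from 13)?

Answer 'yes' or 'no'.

Old median = 13
Insert x = 28
New median = 31/2
Changed? yes

Answer: yes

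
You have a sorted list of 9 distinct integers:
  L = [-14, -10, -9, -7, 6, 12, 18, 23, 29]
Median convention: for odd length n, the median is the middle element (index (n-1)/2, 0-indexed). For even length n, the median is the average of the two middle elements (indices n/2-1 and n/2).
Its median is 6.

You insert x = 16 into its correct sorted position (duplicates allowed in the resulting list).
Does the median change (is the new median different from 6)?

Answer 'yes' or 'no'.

Answer: yes

Derivation:
Old median = 6
Insert x = 16
New median = 9
Changed? yes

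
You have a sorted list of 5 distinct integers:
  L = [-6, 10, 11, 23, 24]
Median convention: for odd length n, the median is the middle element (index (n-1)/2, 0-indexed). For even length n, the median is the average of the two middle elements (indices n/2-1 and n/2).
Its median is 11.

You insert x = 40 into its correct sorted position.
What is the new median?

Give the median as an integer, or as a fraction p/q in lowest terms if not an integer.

Answer: 17

Derivation:
Old list (sorted, length 5): [-6, 10, 11, 23, 24]
Old median = 11
Insert x = 40
Old length odd (5). Middle was index 2 = 11.
New length even (6). New median = avg of two middle elements.
x = 40: 5 elements are < x, 0 elements are > x.
New sorted list: [-6, 10, 11, 23, 24, 40]
New median = 17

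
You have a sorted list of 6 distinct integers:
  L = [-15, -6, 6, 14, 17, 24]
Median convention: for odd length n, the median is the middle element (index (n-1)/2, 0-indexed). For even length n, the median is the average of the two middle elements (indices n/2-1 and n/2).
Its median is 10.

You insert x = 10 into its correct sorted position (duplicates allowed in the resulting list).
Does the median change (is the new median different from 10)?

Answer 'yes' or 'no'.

Old median = 10
Insert x = 10
New median = 10
Changed? no

Answer: no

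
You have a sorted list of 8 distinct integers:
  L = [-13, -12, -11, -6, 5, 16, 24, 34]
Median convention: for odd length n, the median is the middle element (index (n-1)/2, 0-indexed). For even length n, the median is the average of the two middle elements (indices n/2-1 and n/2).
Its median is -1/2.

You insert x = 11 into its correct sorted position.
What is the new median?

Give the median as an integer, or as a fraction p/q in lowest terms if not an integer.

Answer: 5

Derivation:
Old list (sorted, length 8): [-13, -12, -11, -6, 5, 16, 24, 34]
Old median = -1/2
Insert x = 11
Old length even (8). Middle pair: indices 3,4 = -6,5.
New length odd (9). New median = single middle element.
x = 11: 5 elements are < x, 3 elements are > x.
New sorted list: [-13, -12, -11, -6, 5, 11, 16, 24, 34]
New median = 5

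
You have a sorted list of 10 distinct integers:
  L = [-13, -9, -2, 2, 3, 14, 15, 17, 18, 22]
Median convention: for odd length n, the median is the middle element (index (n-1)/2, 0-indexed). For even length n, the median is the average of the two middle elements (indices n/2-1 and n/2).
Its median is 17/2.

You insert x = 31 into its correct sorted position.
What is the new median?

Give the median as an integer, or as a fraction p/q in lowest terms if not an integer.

Old list (sorted, length 10): [-13, -9, -2, 2, 3, 14, 15, 17, 18, 22]
Old median = 17/2
Insert x = 31
Old length even (10). Middle pair: indices 4,5 = 3,14.
New length odd (11). New median = single middle element.
x = 31: 10 elements are < x, 0 elements are > x.
New sorted list: [-13, -9, -2, 2, 3, 14, 15, 17, 18, 22, 31]
New median = 14

Answer: 14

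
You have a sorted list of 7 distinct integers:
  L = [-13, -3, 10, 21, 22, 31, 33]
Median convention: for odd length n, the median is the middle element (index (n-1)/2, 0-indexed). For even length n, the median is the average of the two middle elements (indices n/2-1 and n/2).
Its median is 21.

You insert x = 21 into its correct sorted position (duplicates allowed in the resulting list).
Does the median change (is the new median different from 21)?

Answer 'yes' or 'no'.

Old median = 21
Insert x = 21
New median = 21
Changed? no

Answer: no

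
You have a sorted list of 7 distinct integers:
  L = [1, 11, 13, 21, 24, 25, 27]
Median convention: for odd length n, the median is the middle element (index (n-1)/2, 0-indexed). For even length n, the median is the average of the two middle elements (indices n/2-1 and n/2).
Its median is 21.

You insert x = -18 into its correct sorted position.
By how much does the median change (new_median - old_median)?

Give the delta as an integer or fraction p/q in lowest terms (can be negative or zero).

Old median = 21
After inserting x = -18: new sorted = [-18, 1, 11, 13, 21, 24, 25, 27]
New median = 17
Delta = 17 - 21 = -4

Answer: -4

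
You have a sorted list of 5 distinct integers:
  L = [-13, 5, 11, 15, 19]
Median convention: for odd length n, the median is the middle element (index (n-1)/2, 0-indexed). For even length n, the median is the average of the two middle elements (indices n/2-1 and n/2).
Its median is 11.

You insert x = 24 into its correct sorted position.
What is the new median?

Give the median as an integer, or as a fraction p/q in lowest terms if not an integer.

Answer: 13

Derivation:
Old list (sorted, length 5): [-13, 5, 11, 15, 19]
Old median = 11
Insert x = 24
Old length odd (5). Middle was index 2 = 11.
New length even (6). New median = avg of two middle elements.
x = 24: 5 elements are < x, 0 elements are > x.
New sorted list: [-13, 5, 11, 15, 19, 24]
New median = 13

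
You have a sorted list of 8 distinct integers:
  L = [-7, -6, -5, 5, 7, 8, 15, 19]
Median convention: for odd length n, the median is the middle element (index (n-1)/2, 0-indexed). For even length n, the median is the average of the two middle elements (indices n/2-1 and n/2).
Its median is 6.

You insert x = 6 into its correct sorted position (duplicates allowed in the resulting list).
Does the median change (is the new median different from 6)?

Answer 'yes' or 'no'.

Answer: no

Derivation:
Old median = 6
Insert x = 6
New median = 6
Changed? no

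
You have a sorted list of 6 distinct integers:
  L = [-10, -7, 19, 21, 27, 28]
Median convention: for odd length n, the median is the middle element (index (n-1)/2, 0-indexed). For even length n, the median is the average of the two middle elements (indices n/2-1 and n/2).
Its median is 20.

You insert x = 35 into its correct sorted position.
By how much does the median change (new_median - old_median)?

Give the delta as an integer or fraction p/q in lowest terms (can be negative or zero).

Old median = 20
After inserting x = 35: new sorted = [-10, -7, 19, 21, 27, 28, 35]
New median = 21
Delta = 21 - 20 = 1

Answer: 1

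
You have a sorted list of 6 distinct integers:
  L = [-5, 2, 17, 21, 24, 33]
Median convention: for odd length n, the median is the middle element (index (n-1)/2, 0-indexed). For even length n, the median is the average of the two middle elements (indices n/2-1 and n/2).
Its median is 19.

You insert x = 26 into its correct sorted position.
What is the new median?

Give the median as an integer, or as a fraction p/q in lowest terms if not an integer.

Answer: 21

Derivation:
Old list (sorted, length 6): [-5, 2, 17, 21, 24, 33]
Old median = 19
Insert x = 26
Old length even (6). Middle pair: indices 2,3 = 17,21.
New length odd (7). New median = single middle element.
x = 26: 5 elements are < x, 1 elements are > x.
New sorted list: [-5, 2, 17, 21, 24, 26, 33]
New median = 21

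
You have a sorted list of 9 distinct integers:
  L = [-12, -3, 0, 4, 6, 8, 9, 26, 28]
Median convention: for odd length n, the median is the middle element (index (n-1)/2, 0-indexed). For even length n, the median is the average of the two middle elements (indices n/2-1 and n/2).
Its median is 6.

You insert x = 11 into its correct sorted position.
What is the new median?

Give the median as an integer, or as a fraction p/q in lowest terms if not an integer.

Answer: 7

Derivation:
Old list (sorted, length 9): [-12, -3, 0, 4, 6, 8, 9, 26, 28]
Old median = 6
Insert x = 11
Old length odd (9). Middle was index 4 = 6.
New length even (10). New median = avg of two middle elements.
x = 11: 7 elements are < x, 2 elements are > x.
New sorted list: [-12, -3, 0, 4, 6, 8, 9, 11, 26, 28]
New median = 7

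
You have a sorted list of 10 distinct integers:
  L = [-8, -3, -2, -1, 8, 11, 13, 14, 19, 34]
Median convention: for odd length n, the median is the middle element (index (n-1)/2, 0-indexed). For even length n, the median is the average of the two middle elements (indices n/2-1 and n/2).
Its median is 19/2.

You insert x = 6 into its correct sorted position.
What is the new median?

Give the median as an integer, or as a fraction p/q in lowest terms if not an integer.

Answer: 8

Derivation:
Old list (sorted, length 10): [-8, -3, -2, -1, 8, 11, 13, 14, 19, 34]
Old median = 19/2
Insert x = 6
Old length even (10). Middle pair: indices 4,5 = 8,11.
New length odd (11). New median = single middle element.
x = 6: 4 elements are < x, 6 elements are > x.
New sorted list: [-8, -3, -2, -1, 6, 8, 11, 13, 14, 19, 34]
New median = 8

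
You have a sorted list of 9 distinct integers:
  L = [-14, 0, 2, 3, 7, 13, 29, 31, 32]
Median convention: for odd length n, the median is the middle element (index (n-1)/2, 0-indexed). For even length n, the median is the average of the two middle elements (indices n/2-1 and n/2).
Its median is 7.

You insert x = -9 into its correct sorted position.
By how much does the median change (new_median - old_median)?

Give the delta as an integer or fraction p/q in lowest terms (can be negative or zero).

Answer: -2

Derivation:
Old median = 7
After inserting x = -9: new sorted = [-14, -9, 0, 2, 3, 7, 13, 29, 31, 32]
New median = 5
Delta = 5 - 7 = -2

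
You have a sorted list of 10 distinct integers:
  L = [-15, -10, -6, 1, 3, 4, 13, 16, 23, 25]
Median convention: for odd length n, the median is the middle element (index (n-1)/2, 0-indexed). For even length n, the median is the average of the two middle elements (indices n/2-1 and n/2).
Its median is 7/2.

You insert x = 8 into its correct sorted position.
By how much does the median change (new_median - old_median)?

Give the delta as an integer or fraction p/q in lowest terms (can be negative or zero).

Answer: 1/2

Derivation:
Old median = 7/2
After inserting x = 8: new sorted = [-15, -10, -6, 1, 3, 4, 8, 13, 16, 23, 25]
New median = 4
Delta = 4 - 7/2 = 1/2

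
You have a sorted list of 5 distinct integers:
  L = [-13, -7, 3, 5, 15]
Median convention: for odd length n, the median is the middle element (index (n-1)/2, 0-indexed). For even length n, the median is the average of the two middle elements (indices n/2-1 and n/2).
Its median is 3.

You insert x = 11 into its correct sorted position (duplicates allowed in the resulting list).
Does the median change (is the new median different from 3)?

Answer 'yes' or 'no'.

Answer: yes

Derivation:
Old median = 3
Insert x = 11
New median = 4
Changed? yes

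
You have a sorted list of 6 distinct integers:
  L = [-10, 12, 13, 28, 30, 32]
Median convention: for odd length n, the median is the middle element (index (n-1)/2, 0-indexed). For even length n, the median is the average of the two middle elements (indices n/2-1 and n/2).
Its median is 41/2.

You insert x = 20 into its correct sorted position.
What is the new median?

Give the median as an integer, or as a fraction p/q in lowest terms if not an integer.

Old list (sorted, length 6): [-10, 12, 13, 28, 30, 32]
Old median = 41/2
Insert x = 20
Old length even (6). Middle pair: indices 2,3 = 13,28.
New length odd (7). New median = single middle element.
x = 20: 3 elements are < x, 3 elements are > x.
New sorted list: [-10, 12, 13, 20, 28, 30, 32]
New median = 20

Answer: 20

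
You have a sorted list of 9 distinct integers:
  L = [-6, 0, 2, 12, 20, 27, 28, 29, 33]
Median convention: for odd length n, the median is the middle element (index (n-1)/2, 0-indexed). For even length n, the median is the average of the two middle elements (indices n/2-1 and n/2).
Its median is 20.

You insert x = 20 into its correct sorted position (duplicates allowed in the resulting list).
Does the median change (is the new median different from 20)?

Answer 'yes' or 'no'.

Old median = 20
Insert x = 20
New median = 20
Changed? no

Answer: no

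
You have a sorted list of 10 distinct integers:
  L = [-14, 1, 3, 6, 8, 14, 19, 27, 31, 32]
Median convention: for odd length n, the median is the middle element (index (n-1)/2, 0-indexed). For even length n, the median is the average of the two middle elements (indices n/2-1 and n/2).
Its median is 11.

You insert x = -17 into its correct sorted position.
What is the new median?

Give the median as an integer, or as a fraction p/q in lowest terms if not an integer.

Old list (sorted, length 10): [-14, 1, 3, 6, 8, 14, 19, 27, 31, 32]
Old median = 11
Insert x = -17
Old length even (10). Middle pair: indices 4,5 = 8,14.
New length odd (11). New median = single middle element.
x = -17: 0 elements are < x, 10 elements are > x.
New sorted list: [-17, -14, 1, 3, 6, 8, 14, 19, 27, 31, 32]
New median = 8

Answer: 8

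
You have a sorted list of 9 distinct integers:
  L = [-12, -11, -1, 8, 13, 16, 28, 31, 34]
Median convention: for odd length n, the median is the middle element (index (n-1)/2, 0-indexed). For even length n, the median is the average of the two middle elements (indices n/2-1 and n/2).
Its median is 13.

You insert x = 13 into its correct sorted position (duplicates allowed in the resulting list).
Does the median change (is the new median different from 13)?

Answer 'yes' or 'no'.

Answer: no

Derivation:
Old median = 13
Insert x = 13
New median = 13
Changed? no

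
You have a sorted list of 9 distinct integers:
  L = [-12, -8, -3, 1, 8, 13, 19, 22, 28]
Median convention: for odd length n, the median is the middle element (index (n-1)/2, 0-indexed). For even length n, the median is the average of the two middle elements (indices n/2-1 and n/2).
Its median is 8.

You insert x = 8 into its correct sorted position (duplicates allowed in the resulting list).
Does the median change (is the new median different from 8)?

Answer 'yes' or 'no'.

Old median = 8
Insert x = 8
New median = 8
Changed? no

Answer: no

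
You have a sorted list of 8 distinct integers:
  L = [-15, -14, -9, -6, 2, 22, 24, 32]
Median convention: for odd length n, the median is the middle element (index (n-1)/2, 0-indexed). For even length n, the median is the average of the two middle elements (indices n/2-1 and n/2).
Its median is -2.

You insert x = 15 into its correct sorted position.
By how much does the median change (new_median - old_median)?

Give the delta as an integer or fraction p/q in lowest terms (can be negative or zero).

Old median = -2
After inserting x = 15: new sorted = [-15, -14, -9, -6, 2, 15, 22, 24, 32]
New median = 2
Delta = 2 - -2 = 4

Answer: 4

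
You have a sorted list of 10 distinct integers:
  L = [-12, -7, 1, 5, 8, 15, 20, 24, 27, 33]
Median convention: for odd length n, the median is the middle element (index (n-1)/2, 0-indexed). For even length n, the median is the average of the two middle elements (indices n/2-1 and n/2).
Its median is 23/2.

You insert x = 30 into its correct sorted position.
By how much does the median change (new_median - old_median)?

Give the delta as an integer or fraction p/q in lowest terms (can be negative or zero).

Answer: 7/2

Derivation:
Old median = 23/2
After inserting x = 30: new sorted = [-12, -7, 1, 5, 8, 15, 20, 24, 27, 30, 33]
New median = 15
Delta = 15 - 23/2 = 7/2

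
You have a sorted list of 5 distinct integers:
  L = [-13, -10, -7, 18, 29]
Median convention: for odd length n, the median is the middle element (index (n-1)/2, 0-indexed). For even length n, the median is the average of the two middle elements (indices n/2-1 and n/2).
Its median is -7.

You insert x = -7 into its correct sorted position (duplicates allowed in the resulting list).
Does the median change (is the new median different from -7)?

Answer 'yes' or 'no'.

Answer: no

Derivation:
Old median = -7
Insert x = -7
New median = -7
Changed? no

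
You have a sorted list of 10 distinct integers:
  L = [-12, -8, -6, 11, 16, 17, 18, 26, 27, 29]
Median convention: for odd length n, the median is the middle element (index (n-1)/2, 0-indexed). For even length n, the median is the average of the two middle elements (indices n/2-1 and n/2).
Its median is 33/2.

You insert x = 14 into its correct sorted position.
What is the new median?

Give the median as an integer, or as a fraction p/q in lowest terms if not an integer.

Answer: 16

Derivation:
Old list (sorted, length 10): [-12, -8, -6, 11, 16, 17, 18, 26, 27, 29]
Old median = 33/2
Insert x = 14
Old length even (10). Middle pair: indices 4,5 = 16,17.
New length odd (11). New median = single middle element.
x = 14: 4 elements are < x, 6 elements are > x.
New sorted list: [-12, -8, -6, 11, 14, 16, 17, 18, 26, 27, 29]
New median = 16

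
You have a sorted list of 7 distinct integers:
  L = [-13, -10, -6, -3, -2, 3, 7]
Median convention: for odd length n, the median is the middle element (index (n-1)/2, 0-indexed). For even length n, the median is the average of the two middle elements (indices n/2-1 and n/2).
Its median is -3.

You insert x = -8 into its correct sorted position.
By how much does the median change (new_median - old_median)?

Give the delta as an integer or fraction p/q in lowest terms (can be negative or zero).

Old median = -3
After inserting x = -8: new sorted = [-13, -10, -8, -6, -3, -2, 3, 7]
New median = -9/2
Delta = -9/2 - -3 = -3/2

Answer: -3/2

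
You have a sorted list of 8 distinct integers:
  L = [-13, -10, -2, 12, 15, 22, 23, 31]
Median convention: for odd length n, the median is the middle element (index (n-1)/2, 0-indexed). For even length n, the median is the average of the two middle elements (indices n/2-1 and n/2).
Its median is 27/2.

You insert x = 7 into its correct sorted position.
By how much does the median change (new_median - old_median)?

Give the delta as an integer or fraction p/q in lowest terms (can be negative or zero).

Old median = 27/2
After inserting x = 7: new sorted = [-13, -10, -2, 7, 12, 15, 22, 23, 31]
New median = 12
Delta = 12 - 27/2 = -3/2

Answer: -3/2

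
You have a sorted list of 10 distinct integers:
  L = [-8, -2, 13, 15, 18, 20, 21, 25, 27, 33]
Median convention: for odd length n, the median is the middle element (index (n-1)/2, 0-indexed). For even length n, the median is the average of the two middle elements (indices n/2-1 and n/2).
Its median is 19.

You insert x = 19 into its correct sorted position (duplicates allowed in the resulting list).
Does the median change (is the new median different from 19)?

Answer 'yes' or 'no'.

Answer: no

Derivation:
Old median = 19
Insert x = 19
New median = 19
Changed? no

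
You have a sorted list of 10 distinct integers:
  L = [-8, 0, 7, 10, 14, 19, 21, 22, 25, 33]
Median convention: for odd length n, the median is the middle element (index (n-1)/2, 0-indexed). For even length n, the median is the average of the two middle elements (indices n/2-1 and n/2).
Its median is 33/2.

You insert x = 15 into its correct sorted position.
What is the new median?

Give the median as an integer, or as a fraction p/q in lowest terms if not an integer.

Old list (sorted, length 10): [-8, 0, 7, 10, 14, 19, 21, 22, 25, 33]
Old median = 33/2
Insert x = 15
Old length even (10). Middle pair: indices 4,5 = 14,19.
New length odd (11). New median = single middle element.
x = 15: 5 elements are < x, 5 elements are > x.
New sorted list: [-8, 0, 7, 10, 14, 15, 19, 21, 22, 25, 33]
New median = 15

Answer: 15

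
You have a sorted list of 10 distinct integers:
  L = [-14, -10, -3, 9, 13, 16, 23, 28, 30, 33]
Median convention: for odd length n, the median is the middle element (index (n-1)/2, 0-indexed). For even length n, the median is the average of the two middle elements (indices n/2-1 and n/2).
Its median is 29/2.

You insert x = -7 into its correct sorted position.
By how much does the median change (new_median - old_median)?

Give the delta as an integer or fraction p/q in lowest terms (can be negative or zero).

Old median = 29/2
After inserting x = -7: new sorted = [-14, -10, -7, -3, 9, 13, 16, 23, 28, 30, 33]
New median = 13
Delta = 13 - 29/2 = -3/2

Answer: -3/2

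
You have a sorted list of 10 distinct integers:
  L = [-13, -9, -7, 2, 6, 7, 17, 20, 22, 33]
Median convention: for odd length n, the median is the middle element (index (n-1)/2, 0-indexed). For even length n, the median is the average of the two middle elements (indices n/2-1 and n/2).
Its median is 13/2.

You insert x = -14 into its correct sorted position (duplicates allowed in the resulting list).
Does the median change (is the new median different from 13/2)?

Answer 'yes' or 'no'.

Old median = 13/2
Insert x = -14
New median = 6
Changed? yes

Answer: yes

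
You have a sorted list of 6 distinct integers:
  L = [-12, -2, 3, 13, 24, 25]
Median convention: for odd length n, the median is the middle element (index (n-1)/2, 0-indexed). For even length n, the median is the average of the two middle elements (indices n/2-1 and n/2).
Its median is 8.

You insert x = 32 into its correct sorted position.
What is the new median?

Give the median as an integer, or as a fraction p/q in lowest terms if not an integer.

Old list (sorted, length 6): [-12, -2, 3, 13, 24, 25]
Old median = 8
Insert x = 32
Old length even (6). Middle pair: indices 2,3 = 3,13.
New length odd (7). New median = single middle element.
x = 32: 6 elements are < x, 0 elements are > x.
New sorted list: [-12, -2, 3, 13, 24, 25, 32]
New median = 13

Answer: 13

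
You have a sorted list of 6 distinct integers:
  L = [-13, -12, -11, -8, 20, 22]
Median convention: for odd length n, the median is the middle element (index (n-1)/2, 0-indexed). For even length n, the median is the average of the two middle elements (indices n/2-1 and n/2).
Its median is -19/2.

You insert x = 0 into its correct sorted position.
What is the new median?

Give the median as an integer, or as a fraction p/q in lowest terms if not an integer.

Answer: -8

Derivation:
Old list (sorted, length 6): [-13, -12, -11, -8, 20, 22]
Old median = -19/2
Insert x = 0
Old length even (6). Middle pair: indices 2,3 = -11,-8.
New length odd (7). New median = single middle element.
x = 0: 4 elements are < x, 2 elements are > x.
New sorted list: [-13, -12, -11, -8, 0, 20, 22]
New median = -8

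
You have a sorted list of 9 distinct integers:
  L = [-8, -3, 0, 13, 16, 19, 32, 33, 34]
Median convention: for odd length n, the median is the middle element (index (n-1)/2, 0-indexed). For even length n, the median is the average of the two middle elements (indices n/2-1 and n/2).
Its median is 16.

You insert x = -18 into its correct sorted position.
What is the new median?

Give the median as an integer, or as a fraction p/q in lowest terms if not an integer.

Old list (sorted, length 9): [-8, -3, 0, 13, 16, 19, 32, 33, 34]
Old median = 16
Insert x = -18
Old length odd (9). Middle was index 4 = 16.
New length even (10). New median = avg of two middle elements.
x = -18: 0 elements are < x, 9 elements are > x.
New sorted list: [-18, -8, -3, 0, 13, 16, 19, 32, 33, 34]
New median = 29/2

Answer: 29/2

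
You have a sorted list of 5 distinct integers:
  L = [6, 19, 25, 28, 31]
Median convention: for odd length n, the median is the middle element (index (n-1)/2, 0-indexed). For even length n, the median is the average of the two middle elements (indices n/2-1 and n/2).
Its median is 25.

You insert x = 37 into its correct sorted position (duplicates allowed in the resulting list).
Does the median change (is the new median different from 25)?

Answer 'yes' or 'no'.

Old median = 25
Insert x = 37
New median = 53/2
Changed? yes

Answer: yes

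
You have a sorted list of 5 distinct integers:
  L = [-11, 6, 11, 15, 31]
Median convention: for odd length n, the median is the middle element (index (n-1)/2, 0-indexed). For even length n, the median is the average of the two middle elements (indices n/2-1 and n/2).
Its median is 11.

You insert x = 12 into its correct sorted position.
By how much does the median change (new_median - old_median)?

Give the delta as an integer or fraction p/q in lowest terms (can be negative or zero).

Answer: 1/2

Derivation:
Old median = 11
After inserting x = 12: new sorted = [-11, 6, 11, 12, 15, 31]
New median = 23/2
Delta = 23/2 - 11 = 1/2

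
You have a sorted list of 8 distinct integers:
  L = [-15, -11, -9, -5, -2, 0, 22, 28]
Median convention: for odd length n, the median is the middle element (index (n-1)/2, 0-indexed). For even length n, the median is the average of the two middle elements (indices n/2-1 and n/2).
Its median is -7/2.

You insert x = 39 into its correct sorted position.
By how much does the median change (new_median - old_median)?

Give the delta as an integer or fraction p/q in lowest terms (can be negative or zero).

Answer: 3/2

Derivation:
Old median = -7/2
After inserting x = 39: new sorted = [-15, -11, -9, -5, -2, 0, 22, 28, 39]
New median = -2
Delta = -2 - -7/2 = 3/2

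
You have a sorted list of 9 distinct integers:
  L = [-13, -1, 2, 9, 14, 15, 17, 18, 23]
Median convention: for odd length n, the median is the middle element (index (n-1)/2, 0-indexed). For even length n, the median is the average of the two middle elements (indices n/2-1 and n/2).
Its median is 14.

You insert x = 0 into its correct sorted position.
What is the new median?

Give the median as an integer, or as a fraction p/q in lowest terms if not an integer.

Old list (sorted, length 9): [-13, -1, 2, 9, 14, 15, 17, 18, 23]
Old median = 14
Insert x = 0
Old length odd (9). Middle was index 4 = 14.
New length even (10). New median = avg of two middle elements.
x = 0: 2 elements are < x, 7 elements are > x.
New sorted list: [-13, -1, 0, 2, 9, 14, 15, 17, 18, 23]
New median = 23/2

Answer: 23/2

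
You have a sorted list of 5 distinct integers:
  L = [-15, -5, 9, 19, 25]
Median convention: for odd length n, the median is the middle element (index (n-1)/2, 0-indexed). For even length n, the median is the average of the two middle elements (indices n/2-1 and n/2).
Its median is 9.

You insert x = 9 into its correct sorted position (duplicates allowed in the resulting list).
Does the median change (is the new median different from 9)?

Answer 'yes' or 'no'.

Answer: no

Derivation:
Old median = 9
Insert x = 9
New median = 9
Changed? no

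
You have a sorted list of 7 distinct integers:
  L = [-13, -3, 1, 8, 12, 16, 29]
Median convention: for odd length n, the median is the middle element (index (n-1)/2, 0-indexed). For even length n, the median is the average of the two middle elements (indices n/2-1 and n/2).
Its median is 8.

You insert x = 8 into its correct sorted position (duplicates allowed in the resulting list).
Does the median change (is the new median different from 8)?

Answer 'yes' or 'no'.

Old median = 8
Insert x = 8
New median = 8
Changed? no

Answer: no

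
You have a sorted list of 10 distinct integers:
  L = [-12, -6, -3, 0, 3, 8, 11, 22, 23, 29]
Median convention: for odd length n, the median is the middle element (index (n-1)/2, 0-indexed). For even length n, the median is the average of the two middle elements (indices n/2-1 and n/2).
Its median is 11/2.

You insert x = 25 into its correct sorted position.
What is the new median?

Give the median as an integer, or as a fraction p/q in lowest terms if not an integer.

Answer: 8

Derivation:
Old list (sorted, length 10): [-12, -6, -3, 0, 3, 8, 11, 22, 23, 29]
Old median = 11/2
Insert x = 25
Old length even (10). Middle pair: indices 4,5 = 3,8.
New length odd (11). New median = single middle element.
x = 25: 9 elements are < x, 1 elements are > x.
New sorted list: [-12, -6, -3, 0, 3, 8, 11, 22, 23, 25, 29]
New median = 8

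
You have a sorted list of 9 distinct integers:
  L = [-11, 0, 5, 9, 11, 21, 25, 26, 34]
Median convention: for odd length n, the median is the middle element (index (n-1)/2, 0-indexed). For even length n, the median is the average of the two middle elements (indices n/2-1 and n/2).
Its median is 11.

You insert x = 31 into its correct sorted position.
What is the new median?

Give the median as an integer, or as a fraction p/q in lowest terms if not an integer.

Answer: 16

Derivation:
Old list (sorted, length 9): [-11, 0, 5, 9, 11, 21, 25, 26, 34]
Old median = 11
Insert x = 31
Old length odd (9). Middle was index 4 = 11.
New length even (10). New median = avg of two middle elements.
x = 31: 8 elements are < x, 1 elements are > x.
New sorted list: [-11, 0, 5, 9, 11, 21, 25, 26, 31, 34]
New median = 16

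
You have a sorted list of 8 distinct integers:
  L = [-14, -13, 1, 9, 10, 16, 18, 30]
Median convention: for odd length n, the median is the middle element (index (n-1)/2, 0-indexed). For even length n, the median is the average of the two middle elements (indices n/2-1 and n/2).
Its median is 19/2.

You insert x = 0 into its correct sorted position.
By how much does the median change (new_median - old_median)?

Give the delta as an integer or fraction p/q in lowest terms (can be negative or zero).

Answer: -1/2

Derivation:
Old median = 19/2
After inserting x = 0: new sorted = [-14, -13, 0, 1, 9, 10, 16, 18, 30]
New median = 9
Delta = 9 - 19/2 = -1/2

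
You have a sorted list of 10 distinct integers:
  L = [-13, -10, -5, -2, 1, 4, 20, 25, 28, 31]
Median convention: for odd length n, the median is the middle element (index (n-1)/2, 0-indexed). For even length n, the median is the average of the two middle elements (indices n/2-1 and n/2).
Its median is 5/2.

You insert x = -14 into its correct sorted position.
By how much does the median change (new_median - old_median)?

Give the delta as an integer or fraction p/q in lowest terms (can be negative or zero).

Old median = 5/2
After inserting x = -14: new sorted = [-14, -13, -10, -5, -2, 1, 4, 20, 25, 28, 31]
New median = 1
Delta = 1 - 5/2 = -3/2

Answer: -3/2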